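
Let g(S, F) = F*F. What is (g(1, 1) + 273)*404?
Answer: 110696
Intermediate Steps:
g(S, F) = F²
(g(1, 1) + 273)*404 = (1² + 273)*404 = (1 + 273)*404 = 274*404 = 110696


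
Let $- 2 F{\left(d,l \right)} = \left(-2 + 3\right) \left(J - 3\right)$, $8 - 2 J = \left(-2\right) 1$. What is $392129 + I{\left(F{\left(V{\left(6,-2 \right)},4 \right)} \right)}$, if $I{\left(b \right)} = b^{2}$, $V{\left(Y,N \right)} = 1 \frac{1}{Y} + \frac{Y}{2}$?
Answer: $392130$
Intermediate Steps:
$J = 5$ ($J = 4 - \frac{\left(-2\right) 1}{2} = 4 - -1 = 4 + 1 = 5$)
$V{\left(Y,N \right)} = \frac{1}{Y} + \frac{Y}{2}$ ($V{\left(Y,N \right)} = \frac{1}{Y} + Y \frac{1}{2} = \frac{1}{Y} + \frac{Y}{2}$)
$F{\left(d,l \right)} = -1$ ($F{\left(d,l \right)} = - \frac{\left(-2 + 3\right) \left(5 - 3\right)}{2} = - \frac{1 \cdot 2}{2} = \left(- \frac{1}{2}\right) 2 = -1$)
$392129 + I{\left(F{\left(V{\left(6,-2 \right)},4 \right)} \right)} = 392129 + \left(-1\right)^{2} = 392129 + 1 = 392130$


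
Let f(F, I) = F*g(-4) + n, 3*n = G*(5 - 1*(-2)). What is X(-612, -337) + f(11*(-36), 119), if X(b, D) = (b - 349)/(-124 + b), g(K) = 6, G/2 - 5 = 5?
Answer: -5140285/2208 ≈ -2328.0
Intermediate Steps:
G = 20 (G = 10 + 2*5 = 10 + 10 = 20)
X(b, D) = (-349 + b)/(-124 + b)
n = 140/3 (n = (20*(5 - 1*(-2)))/3 = (20*(5 + 2))/3 = (20*7)/3 = (⅓)*140 = 140/3 ≈ 46.667)
f(F, I) = 140/3 + 6*F (f(F, I) = F*6 + 140/3 = 6*F + 140/3 = 140/3 + 6*F)
X(-612, -337) + f(11*(-36), 119) = (-349 - 612)/(-124 - 612) + (140/3 + 6*(11*(-36))) = -961/(-736) + (140/3 + 6*(-396)) = -1/736*(-961) + (140/3 - 2376) = 961/736 - 6988/3 = -5140285/2208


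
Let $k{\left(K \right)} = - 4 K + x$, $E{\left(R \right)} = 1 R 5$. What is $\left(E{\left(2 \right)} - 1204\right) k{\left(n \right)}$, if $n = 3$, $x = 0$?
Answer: $14328$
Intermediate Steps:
$E{\left(R \right)} = 5 R$ ($E{\left(R \right)} = R 5 = 5 R$)
$k{\left(K \right)} = - 4 K$ ($k{\left(K \right)} = - 4 K + 0 = - 4 K$)
$\left(E{\left(2 \right)} - 1204\right) k{\left(n \right)} = \left(5 \cdot 2 - 1204\right) \left(\left(-4\right) 3\right) = \left(10 - 1204\right) \left(-12\right) = \left(-1194\right) \left(-12\right) = 14328$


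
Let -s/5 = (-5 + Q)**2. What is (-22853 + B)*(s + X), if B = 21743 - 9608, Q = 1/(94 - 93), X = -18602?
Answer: 200233676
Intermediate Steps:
Q = 1 (Q = 1/1 = 1)
s = -80 (s = -5*(-5 + 1)**2 = -5*(-4)**2 = -5*16 = -80)
B = 12135
(-22853 + B)*(s + X) = (-22853 + 12135)*(-80 - 18602) = -10718*(-18682) = 200233676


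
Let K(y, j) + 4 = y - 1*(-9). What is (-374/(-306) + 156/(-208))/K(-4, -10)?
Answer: 17/36 ≈ 0.47222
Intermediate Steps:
K(y, j) = 5 + y (K(y, j) = -4 + (y - 1*(-9)) = -4 + (y + 9) = -4 + (9 + y) = 5 + y)
(-374/(-306) + 156/(-208))/K(-4, -10) = (-374/(-306) + 156/(-208))/(5 - 4) = (-374*(-1/306) + 156*(-1/208))/1 = (11/9 - ¾)*1 = (17/36)*1 = 17/36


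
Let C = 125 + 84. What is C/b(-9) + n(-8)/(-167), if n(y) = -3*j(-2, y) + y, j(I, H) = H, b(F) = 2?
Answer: 34871/334 ≈ 104.40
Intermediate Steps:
C = 209
n(y) = -2*y (n(y) = -3*y + y = -2*y)
C/b(-9) + n(-8)/(-167) = 209/2 - 2*(-8)/(-167) = 209*(½) + 16*(-1/167) = 209/2 - 16/167 = 34871/334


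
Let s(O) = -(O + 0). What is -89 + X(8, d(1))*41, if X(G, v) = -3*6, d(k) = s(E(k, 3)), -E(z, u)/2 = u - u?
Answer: -827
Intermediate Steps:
E(z, u) = 0 (E(z, u) = -2*(u - u) = -2*0 = 0)
s(O) = -O
d(k) = 0 (d(k) = -1*0 = 0)
X(G, v) = -18
-89 + X(8, d(1))*41 = -89 - 18*41 = -89 - 738 = -827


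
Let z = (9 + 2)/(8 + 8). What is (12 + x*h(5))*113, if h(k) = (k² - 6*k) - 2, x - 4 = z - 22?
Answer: 240803/16 ≈ 15050.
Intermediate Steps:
z = 11/16 ≈ 0.68750
x = -277/16 (x = 4 + (11/16 - 22) = 4 - 341/16 = -277/16 ≈ -17.313)
h(k) = -2 + k² - 6*k
(12 + x*h(5))*113 = (12 - 277*(-2 + 5² - 6*5)/16)*113 = (12 - 277*(-2 + 25 - 30)/16)*113 = (12 - 277/16*(-7))*113 = (12 + 1939/16)*113 = (2131/16)*113 = 240803/16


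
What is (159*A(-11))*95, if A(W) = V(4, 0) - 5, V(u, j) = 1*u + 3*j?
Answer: -15105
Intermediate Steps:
V(u, j) = u + 3*j
A(W) = -1 (A(W) = (4 + 3*0) - 5 = (4 + 0) - 5 = 4 - 5 = -1)
(159*A(-11))*95 = (159*(-1))*95 = -159*95 = -15105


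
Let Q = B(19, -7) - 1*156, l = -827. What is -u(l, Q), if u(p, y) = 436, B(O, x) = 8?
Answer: -436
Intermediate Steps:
Q = -148 (Q = 8 - 1*156 = 8 - 156 = -148)
-u(l, Q) = -1*436 = -436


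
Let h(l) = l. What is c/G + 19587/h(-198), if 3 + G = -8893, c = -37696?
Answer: -868657/9174 ≈ -94.687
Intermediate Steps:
G = -8896 (G = -3 - 8893 = -8896)
c/G + 19587/h(-198) = -37696/(-8896) + 19587/(-198) = -37696*(-1/8896) + 19587*(-1/198) = 589/139 - 6529/66 = -868657/9174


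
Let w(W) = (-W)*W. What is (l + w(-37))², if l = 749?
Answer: 384400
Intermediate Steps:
w(W) = -W²
(l + w(-37))² = (749 - 1*(-37)²)² = (749 - 1*1369)² = (749 - 1369)² = (-620)² = 384400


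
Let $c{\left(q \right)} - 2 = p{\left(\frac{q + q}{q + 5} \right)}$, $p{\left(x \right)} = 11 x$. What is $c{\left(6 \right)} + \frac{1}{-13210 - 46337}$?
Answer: $\frac{833657}{59547} \approx 14.0$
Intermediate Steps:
$c{\left(q \right)} = 2 + \frac{22 q}{5 + q}$ ($c{\left(q \right)} = 2 + 11 \frac{q + q}{q + 5} = 2 + 11 \frac{2 q}{5 + q} = 2 + \frac{22 q}{5 + q}$)
$c{\left(6 \right)} + \frac{1}{-13210 - 46337} = \frac{2 \left(5 + 12 \cdot 6\right)}{5 + 6} + \frac{1}{-13210 - 46337} = \frac{2 \left(5 + 72\right)}{11} + \frac{1}{-59547} = 2 \cdot \frac{1}{11} \cdot 77 - \frac{1}{59547} = 14 - \frac{1}{59547} = \frac{833657}{59547}$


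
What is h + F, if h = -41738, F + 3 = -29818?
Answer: -71559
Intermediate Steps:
F = -29821 (F = -3 - 29818 = -29821)
h + F = -41738 - 29821 = -71559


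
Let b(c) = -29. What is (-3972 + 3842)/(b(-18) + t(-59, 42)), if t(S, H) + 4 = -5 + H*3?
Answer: -65/44 ≈ -1.4773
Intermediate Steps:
t(S, H) = -9 + 3*H (t(S, H) = -4 + (-5 + H*3) = -4 + (-5 + 3*H) = -9 + 3*H)
(-3972 + 3842)/(b(-18) + t(-59, 42)) = (-3972 + 3842)/(-29 + (-9 + 3*42)) = -130/(-29 + (-9 + 126)) = -130/(-29 + 117) = -130/88 = -130*1/88 = -65/44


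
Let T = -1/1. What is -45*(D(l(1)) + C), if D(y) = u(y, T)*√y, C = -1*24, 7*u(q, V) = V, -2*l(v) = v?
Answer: 1080 + 45*I*√2/14 ≈ 1080.0 + 4.5457*I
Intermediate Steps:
T = -1 (T = -1*1 = -1)
l(v) = -v/2
u(q, V) = V/7
C = -24
D(y) = -√y/7 (D(y) = ((⅐)*(-1))*√y = -√y/7)
-45*(D(l(1)) + C) = -45*(-I*√2/2/7 - 24) = -45*(-I*√2/14 - 24) = -45*(-24 - I*√2/14) = 1080 + 45*I*√2/14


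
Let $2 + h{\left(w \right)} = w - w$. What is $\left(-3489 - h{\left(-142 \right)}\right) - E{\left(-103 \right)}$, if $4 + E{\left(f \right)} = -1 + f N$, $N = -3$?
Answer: $-3791$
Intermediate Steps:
$h{\left(w \right)} = -2$ ($h{\left(w \right)} = -2 + \left(w - w\right) = -2 + 0 = -2$)
$E{\left(f \right)} = -5 - 3 f$ ($E{\left(f \right)} = -4 + \left(-1 + f \left(-3\right)\right) = -4 - \left(1 + 3 f\right) = -5 - 3 f$)
$\left(-3489 - h{\left(-142 \right)}\right) - E{\left(-103 \right)} = \left(-3489 - -2\right) - \left(-5 - -309\right) = \left(-3489 + 2\right) - \left(-5 + 309\right) = -3487 - 304 = -3791$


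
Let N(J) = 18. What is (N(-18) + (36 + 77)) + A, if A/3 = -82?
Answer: -115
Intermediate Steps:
A = -246 (A = 3*(-82) = -246)
(N(-18) + (36 + 77)) + A = (18 + (36 + 77)) - 246 = (18 + 113) - 246 = 131 - 246 = -115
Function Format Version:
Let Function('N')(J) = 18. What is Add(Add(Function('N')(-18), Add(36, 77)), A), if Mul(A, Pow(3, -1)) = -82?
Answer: -115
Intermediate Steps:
A = -246 (A = Mul(3, -82) = -246)
Add(Add(Function('N')(-18), Add(36, 77)), A) = Add(Add(18, Add(36, 77)), -246) = Add(Add(18, 113), -246) = Add(131, -246) = -115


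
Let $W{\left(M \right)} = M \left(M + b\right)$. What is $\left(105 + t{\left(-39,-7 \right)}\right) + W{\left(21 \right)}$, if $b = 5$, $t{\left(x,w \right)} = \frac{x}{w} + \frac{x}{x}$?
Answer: $\frac{4603}{7} \approx 657.57$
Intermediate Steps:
$t{\left(x,w \right)} = 1 + \frac{x}{w}$ ($t{\left(x,w \right)} = \frac{x}{w} + 1 = 1 + \frac{x}{w}$)
$W{\left(M \right)} = M \left(5 + M\right)$ ($W{\left(M \right)} = M \left(M + 5\right) = M \left(5 + M\right)$)
$\left(105 + t{\left(-39,-7 \right)}\right) + W{\left(21 \right)} = \left(105 + \frac{-7 - 39}{-7}\right) + 21 \left(5 + 21\right) = \left(105 - - \frac{46}{7}\right) + 21 \cdot 26 = \left(105 + \frac{46}{7}\right) + 546 = \frac{781}{7} + 546 = \frac{4603}{7}$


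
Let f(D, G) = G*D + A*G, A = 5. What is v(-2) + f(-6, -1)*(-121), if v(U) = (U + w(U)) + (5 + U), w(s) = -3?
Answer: -123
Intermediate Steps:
f(D, G) = 5*G + D*G (f(D, G) = G*D + 5*G = D*G + 5*G = 5*G + D*G)
v(U) = 2 + 2*U (v(U) = (U - 3) + (5 + U) = (-3 + U) + (5 + U) = 2 + 2*U)
v(-2) + f(-6, -1)*(-121) = (2 + 2*(-2)) - (5 - 6)*(-121) = (2 - 4) - 1*(-1)*(-121) = -2 + 1*(-121) = -2 - 121 = -123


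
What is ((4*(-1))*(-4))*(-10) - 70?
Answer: -230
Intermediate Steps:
((4*(-1))*(-4))*(-10) - 70 = -4*(-4)*(-10) - 70 = 16*(-10) - 70 = -160 - 70 = -230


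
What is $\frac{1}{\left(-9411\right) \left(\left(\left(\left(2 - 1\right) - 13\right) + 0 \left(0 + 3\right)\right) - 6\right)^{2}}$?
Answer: $- \frac{1}{3049164} \approx -3.2796 \cdot 10^{-7}$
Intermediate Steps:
$\frac{1}{\left(-9411\right) \left(\left(\left(\left(2 - 1\right) - 13\right) + 0 \left(0 + 3\right)\right) - 6\right)^{2}} = - \frac{1}{9411 \left(\left(\left(\left(2 - 1\right) - 13\right) + 0 \cdot 3\right) - 6\right)^{2}} = - \frac{1}{9411 \left(\left(\left(1 - 13\right) + 0\right) - 6\right)^{2}} = - \frac{1}{9411 \left(\left(-12 + 0\right) - 6\right)^{2}} = - \frac{1}{9411 \left(-12 - 6\right)^{2}} = - \frac{1}{9411 \left(-18\right)^{2}} = - \frac{1}{9411 \cdot 324} = \left(- \frac{1}{9411}\right) \frac{1}{324} = - \frac{1}{3049164}$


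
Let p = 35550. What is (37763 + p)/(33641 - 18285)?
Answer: 73313/15356 ≈ 4.7742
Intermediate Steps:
(37763 + p)/(33641 - 18285) = (37763 + 35550)/(33641 - 18285) = 73313/15356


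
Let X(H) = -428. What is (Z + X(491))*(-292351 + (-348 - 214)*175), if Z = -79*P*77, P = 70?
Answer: 166531612838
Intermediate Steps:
Z = -425810 (Z = -79*70*77 = -5530*77 = -425810)
(Z + X(491))*(-292351 + (-348 - 214)*175) = (-425810 - 428)*(-292351 + (-348 - 214)*175) = -426238*(-292351 - 562*175) = -426238*(-292351 - 98350) = -426238*(-390701) = 166531612838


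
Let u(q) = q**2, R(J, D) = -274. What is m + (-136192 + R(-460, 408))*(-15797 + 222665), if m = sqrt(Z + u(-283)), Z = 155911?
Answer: -28230448488 + 20*sqrt(590) ≈ -2.8230e+10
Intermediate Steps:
m = 20*sqrt(590) (m = sqrt(155911 + (-283)**2) = sqrt(155911 + 80089) = sqrt(236000) = 20*sqrt(590) ≈ 485.80)
m + (-136192 + R(-460, 408))*(-15797 + 222665) = 20*sqrt(590) + (-136192 - 274)*(-15797 + 222665) = 20*sqrt(590) - 136466*206868 = 20*sqrt(590) - 28230448488 = -28230448488 + 20*sqrt(590)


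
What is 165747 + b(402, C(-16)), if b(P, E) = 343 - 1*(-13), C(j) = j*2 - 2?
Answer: 166103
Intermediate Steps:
C(j) = -2 + 2*j (C(j) = 2*j - 2 = -2 + 2*j)
b(P, E) = 356 (b(P, E) = 343 + 13 = 356)
165747 + b(402, C(-16)) = 165747 + 356 = 166103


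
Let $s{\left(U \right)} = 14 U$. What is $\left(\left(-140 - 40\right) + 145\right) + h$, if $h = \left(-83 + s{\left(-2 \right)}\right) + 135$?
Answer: $-11$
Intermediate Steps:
$h = 24$ ($h = \left(-83 + 14 \left(-2\right)\right) + 135 = \left(-83 - 28\right) + 135 = -111 + 135 = 24$)
$\left(\left(-140 - 40\right) + 145\right) + h = \left(\left(-140 - 40\right) + 145\right) + 24 = \left(-180 + 145\right) + 24 = -35 + 24 = -11$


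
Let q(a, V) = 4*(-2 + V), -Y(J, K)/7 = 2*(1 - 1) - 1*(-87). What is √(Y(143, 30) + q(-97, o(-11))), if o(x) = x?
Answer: I*√661 ≈ 25.71*I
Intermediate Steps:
Y(J, K) = -609 (Y(J, K) = -7*(2*(1 - 1) - 1*(-87)) = -7*(2*0 + 87) = -7*(0 + 87) = -7*87 = -609)
q(a, V) = -8 + 4*V
√(Y(143, 30) + q(-97, o(-11))) = √(-609 + (-8 + 4*(-11))) = √(-609 + (-8 - 44)) = √(-609 - 52) = √(-661) = I*√661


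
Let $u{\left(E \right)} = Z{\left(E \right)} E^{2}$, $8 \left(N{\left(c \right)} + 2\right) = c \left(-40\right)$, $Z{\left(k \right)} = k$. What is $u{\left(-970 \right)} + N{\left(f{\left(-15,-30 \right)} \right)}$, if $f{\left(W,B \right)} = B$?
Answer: $-912672852$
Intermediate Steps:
$N{\left(c \right)} = -2 - 5 c$ ($N{\left(c \right)} = -2 + \frac{c \left(-40\right)}{8} = -2 + \frac{\left(-40\right) c}{8} = -2 - 5 c$)
$u{\left(E \right)} = E^{3}$ ($u{\left(E \right)} = E E^{2} = E^{3}$)
$u{\left(-970 \right)} + N{\left(f{\left(-15,-30 \right)} \right)} = \left(-970\right)^{3} - -148 = -912673000 + \left(-2 + 150\right) = -912673000 + 148 = -912672852$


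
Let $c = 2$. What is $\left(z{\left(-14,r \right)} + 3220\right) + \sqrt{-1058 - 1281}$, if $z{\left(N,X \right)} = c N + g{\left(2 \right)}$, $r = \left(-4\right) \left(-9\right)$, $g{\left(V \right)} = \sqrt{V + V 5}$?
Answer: $3192 + 2 \sqrt{3} + i \sqrt{2339} \approx 3195.5 + 48.363 i$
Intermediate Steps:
$g{\left(V \right)} = \sqrt{6} \sqrt{V}$ ($g{\left(V \right)} = \sqrt{V + 5 V} = \sqrt{6 V} = \sqrt{6} \sqrt{V}$)
$r = 36$
$z{\left(N,X \right)} = 2 N + 2 \sqrt{3}$ ($z{\left(N,X \right)} = 2 N + \sqrt{6} \sqrt{2} = 2 N + 2 \sqrt{3}$)
$\left(z{\left(-14,r \right)} + 3220\right) + \sqrt{-1058 - 1281} = \left(\left(2 \left(-14\right) + 2 \sqrt{3}\right) + 3220\right) + \sqrt{-1058 - 1281} = \left(\left(-28 + 2 \sqrt{3}\right) + 3220\right) + \sqrt{-2339} = \left(3192 + 2 \sqrt{3}\right) + i \sqrt{2339} = 3192 + 2 \sqrt{3} + i \sqrt{2339}$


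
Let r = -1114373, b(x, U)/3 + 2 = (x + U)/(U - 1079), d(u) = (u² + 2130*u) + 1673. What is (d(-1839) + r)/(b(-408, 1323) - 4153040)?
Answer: 6591396/16612139 ≈ 0.39678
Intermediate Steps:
d(u) = 1673 + u² + 2130*u
b(x, U) = -6 + 3*(U + x)/(-1079 + U) (b(x, U) = -6 + 3*((x + U)/(U - 1079)) = -6 + 3*((U + x)/(-1079 + U)) = -6 + 3*(U + x)/(-1079 + U))
(d(-1839) + r)/(b(-408, 1323) - 4153040) = ((1673 + (-1839)² + 2130*(-1839)) - 1114373)/(3*(2158 - 408 - 1*1323)/(-1079 + 1323) - 4153040) = ((1673 + 3381921 - 3917070) - 1114373)/(3*(2158 - 408 - 1323)/244 - 4153040) = (-533476 - 1114373)/(3*(1/244)*427 - 4153040) = -1647849/(21/4 - 4153040) = -1647849/(-16612139/4) = -1647849*(-4/16612139) = 6591396/16612139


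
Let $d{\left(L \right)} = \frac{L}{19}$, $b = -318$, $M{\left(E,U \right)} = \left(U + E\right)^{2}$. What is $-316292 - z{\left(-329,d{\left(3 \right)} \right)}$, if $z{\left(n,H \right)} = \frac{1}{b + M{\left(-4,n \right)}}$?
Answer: $- \frac{34972722733}{110571} \approx -3.1629 \cdot 10^{5}$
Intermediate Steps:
$M{\left(E,U \right)} = \left(E + U\right)^{2}$
$d{\left(L \right)} = \frac{L}{19}$ ($d{\left(L \right)} = L \frac{1}{19} = \frac{L}{19}$)
$z{\left(n,H \right)} = \frac{1}{-318 + \left(-4 + n\right)^{2}}$
$-316292 - z{\left(-329,d{\left(3 \right)} \right)} = -316292 - \frac{1}{-318 + \left(-4 - 329\right)^{2}} = -316292 - \frac{1}{-318 + \left(-333\right)^{2}} = -316292 - \frac{1}{-318 + 110889} = -316292 - \frac{1}{110571} = - \frac{34972722733}{110571}$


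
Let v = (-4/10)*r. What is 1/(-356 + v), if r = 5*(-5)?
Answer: -1/346 ≈ -0.0028902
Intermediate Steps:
r = -25
v = 10 (v = (-4/10)*(-25) = ((⅒)*(-4))*(-25) = -⅖*(-25) = 10)
1/(-356 + v) = 1/(-356 + 10) = 1/(-346) = -1/346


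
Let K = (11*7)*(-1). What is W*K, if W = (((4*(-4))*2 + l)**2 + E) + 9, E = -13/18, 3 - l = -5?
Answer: -809809/18 ≈ -44989.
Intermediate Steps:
l = 8 (l = 3 - 1*(-5) = 3 + 5 = 8)
E = -13/18 (E = -13*1/18 = -13/18 ≈ -0.72222)
K = -77 (K = 77*(-1) = -77)
W = 10517/18 (W = (((4*(-4))*2 + 8)**2 - 13/18) + 9 = ((-16*2 + 8)**2 - 13/18) + 9 = ((-32 + 8)**2 - 13/18) + 9 = ((-24)**2 - 13/18) + 9 = (576 - 13/18) + 9 = 10355/18 + 9 = 10517/18 ≈ 584.28)
W*K = (10517/18)*(-77) = -809809/18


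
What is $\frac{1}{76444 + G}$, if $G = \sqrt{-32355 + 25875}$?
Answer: $\frac{19111}{1460922904} - \frac{9 i \sqrt{5}}{1460922904} \approx 1.3081 \cdot 10^{-5} - 1.3775 \cdot 10^{-8} i$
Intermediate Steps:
$G = 36 i \sqrt{5}$ ($G = \sqrt{-6480} = 36 i \sqrt{5} \approx 80.498 i$)
$\frac{1}{76444 + G} = \frac{1}{76444 + 36 i \sqrt{5}}$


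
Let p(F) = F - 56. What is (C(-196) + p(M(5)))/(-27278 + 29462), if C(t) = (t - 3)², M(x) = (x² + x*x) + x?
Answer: 1650/91 ≈ 18.132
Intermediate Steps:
M(x) = x + 2*x² (M(x) = (x² + x²) + x = 2*x² + x = x + 2*x²)
C(t) = (-3 + t)²
p(F) = -56 + F
(C(-196) + p(M(5)))/(-27278 + 29462) = ((-3 - 196)² + (-56 + 5*(1 + 2*5)))/(-27278 + 29462) = ((-199)² + (-56 + 5*(1 + 10)))/2184 = (39601 + (-56 + 5*11))*(1/2184) = (39601 + (-56 + 55))*(1/2184) = (39601 - 1)*(1/2184) = 39600*(1/2184) = 1650/91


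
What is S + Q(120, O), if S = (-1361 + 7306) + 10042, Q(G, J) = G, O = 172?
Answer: 16107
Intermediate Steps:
S = 15987 (S = 5945 + 10042 = 15987)
S + Q(120, O) = 15987 + 120 = 16107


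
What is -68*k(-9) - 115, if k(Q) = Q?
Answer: 497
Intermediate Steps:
-68*k(-9) - 115 = -68*(-9) - 115 = 612 - 115 = 497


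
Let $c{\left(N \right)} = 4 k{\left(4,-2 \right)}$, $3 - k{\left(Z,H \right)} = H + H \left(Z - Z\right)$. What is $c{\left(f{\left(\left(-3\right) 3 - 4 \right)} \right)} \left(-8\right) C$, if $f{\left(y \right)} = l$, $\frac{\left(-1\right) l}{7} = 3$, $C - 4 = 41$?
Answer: $-7200$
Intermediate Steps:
$C = 45$ ($C = 4 + 41 = 45$)
$l = -21$ ($l = \left(-7\right) 3 = -21$)
$f{\left(y \right)} = -21$
$k{\left(Z,H \right)} = 3 - H$ ($k{\left(Z,H \right)} = 3 - \left(H + H \left(Z - Z\right)\right) = 3 - \left(H + H 0\right) = 3 - \left(H + 0\right) = 3 - H$)
$c{\left(N \right)} = 20$ ($c{\left(N \right)} = 4 \left(3 - -2\right) = 4 \left(3 + 2\right) = 4 \cdot 5 = 20$)
$c{\left(f{\left(\left(-3\right) 3 - 4 \right)} \right)} \left(-8\right) C = 20 \left(-8\right) 45 = \left(-160\right) 45 = -7200$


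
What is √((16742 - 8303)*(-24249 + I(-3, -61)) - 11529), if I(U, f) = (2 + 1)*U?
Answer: 3*I*√22747199 ≈ 14308.0*I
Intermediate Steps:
I(U, f) = 3*U
√((16742 - 8303)*(-24249 + I(-3, -61)) - 11529) = √((16742 - 8303)*(-24249 + 3*(-3)) - 11529) = √(8439*(-24249 - 9) - 11529) = √(8439*(-24258) - 11529) = √(-204713262 - 11529) = √(-204724791) = 3*I*√22747199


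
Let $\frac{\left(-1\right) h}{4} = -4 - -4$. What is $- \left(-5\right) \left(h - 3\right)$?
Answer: $-15$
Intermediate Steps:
$h = 0$ ($h = - 4 \left(-4 - -4\right) = - 4 \left(-4 + 4\right) = \left(-4\right) 0 = 0$)
$- \left(-5\right) \left(h - 3\right) = - \left(-5\right) \left(0 - 3\right) = - \left(-5\right) \left(-3\right) = \left(-1\right) 15 = -15$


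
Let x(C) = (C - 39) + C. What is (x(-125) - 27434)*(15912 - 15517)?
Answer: -10950585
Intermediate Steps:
x(C) = -39 + 2*C (x(C) = (-39 + C) + C = -39 + 2*C)
(x(-125) - 27434)*(15912 - 15517) = ((-39 + 2*(-125)) - 27434)*(15912 - 15517) = ((-39 - 250) - 27434)*395 = (-289 - 27434)*395 = -27723*395 = -10950585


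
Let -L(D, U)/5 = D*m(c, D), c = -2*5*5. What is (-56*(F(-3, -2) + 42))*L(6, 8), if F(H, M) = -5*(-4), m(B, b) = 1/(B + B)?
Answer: -5208/5 ≈ -1041.6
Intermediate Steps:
c = -50 (c = -10*5 = -50)
m(B, b) = 1/(2*B)
F(H, M) = 20
L(D, U) = D/20 (L(D, U) = -5*D*(½)/(-50) = -5*D*(½)*(-1/50) = -5*D*(-1)/100 = -(-1)*D/20 = D/20)
(-56*(F(-3, -2) + 42))*L(6, 8) = (-56*(20 + 42))*((1/20)*6) = -56*62*(3/10) = -3472*3/10 = -5208/5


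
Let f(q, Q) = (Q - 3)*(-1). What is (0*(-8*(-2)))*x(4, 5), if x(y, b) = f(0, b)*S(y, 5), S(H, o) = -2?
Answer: 0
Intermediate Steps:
f(q, Q) = 3 - Q (f(q, Q) = (-3 + Q)*(-1) = 3 - Q)
x(y, b) = -6 + 2*b (x(y, b) = (3 - b)*(-2) = -6 + 2*b)
(0*(-8*(-2)))*x(4, 5) = (0*(-8*(-2)))*(-6 + 2*5) = (0*16)*(-6 + 10) = 0*4 = 0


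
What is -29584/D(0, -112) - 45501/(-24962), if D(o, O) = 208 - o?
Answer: -45563225/324506 ≈ -140.41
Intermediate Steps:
-29584/D(0, -112) - 45501/(-24962) = -29584/(208 - 1*0) - 45501/(-24962) = -29584/(208 + 0) - 45501*(-1/24962) = -29584/208 + 45501/24962 = -29584*1/208 + 45501/24962 = -1849/13 + 45501/24962 = -45563225/324506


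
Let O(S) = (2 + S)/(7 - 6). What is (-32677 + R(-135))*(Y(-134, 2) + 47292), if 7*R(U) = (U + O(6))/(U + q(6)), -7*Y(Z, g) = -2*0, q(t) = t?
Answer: -66450223408/43 ≈ -1.5454e+9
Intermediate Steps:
O(S) = 2 + S (O(S) = (2 + S)/1 = (2 + S)*1 = 2 + S)
Y(Z, g) = 0 (Y(Z, g) = -(-2)*0/7 = -⅐*0 = 0)
R(U) = (8 + U)/(7*(6 + U)) (R(U) = ((U + (2 + 6))/(U + 6))/7 = ((U + 8)/(6 + U))/7 = ((8 + U)/(6 + U))/7 = (8 + U)/(7*(6 + U)))
(-32677 + R(-135))*(Y(-134, 2) + 47292) = (-32677 + (8 - 135)/(7*(6 - 135)))*(0 + 47292) = (-32677 + (⅐)*(-127)/(-129))*47292 = (-32677 + (⅐)*(-1/129)*(-127))*47292 = (-32677 + 127/903)*47292 = -29507204/903*47292 = -66450223408/43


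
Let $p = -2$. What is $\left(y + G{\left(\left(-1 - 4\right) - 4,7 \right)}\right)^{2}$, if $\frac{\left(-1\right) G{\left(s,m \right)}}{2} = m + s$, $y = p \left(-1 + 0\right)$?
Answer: $36$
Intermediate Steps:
$y = 2$ ($y = - 2 \left(-1 + 0\right) = \left(-2\right) \left(-1\right) = 2$)
$G{\left(s,m \right)} = - 2 m - 2 s$ ($G{\left(s,m \right)} = - 2 \left(m + s\right) = - 2 m - 2 s$)
$\left(y + G{\left(\left(-1 - 4\right) - 4,7 \right)}\right)^{2} = \left(2 - \left(14 + 2 \left(\left(-1 - 4\right) - 4\right)\right)\right)^{2} = \left(2 - \left(14 + 2 \left(-5 - 4\right)\right)\right)^{2} = \left(2 - -4\right)^{2} = \left(2 + \left(-14 + 18\right)\right)^{2} = \left(2 + 4\right)^{2} = 6^{2} = 36$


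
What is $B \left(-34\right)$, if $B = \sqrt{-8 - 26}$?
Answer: $- 34 i \sqrt{34} \approx - 198.25 i$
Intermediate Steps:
$B = i \sqrt{34}$ ($B = \sqrt{-34} = i \sqrt{34} \approx 5.8309 i$)
$B \left(-34\right) = i \sqrt{34} \left(-34\right) = - 34 i \sqrt{34}$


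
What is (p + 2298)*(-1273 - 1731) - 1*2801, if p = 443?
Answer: -8236765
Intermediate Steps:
(p + 2298)*(-1273 - 1731) - 1*2801 = (443 + 2298)*(-1273 - 1731) - 1*2801 = 2741*(-3004) - 2801 = -8233964 - 2801 = -8236765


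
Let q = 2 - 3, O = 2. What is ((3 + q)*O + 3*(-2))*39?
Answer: -78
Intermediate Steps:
q = -1
((3 + q)*O + 3*(-2))*39 = ((3 - 1)*2 + 3*(-2))*39 = (2*2 - 6)*39 = (4 - 6)*39 = -2*39 = -78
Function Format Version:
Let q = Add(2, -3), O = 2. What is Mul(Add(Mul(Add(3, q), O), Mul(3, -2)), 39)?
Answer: -78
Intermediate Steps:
q = -1
Mul(Add(Mul(Add(3, q), O), Mul(3, -2)), 39) = Mul(Add(Mul(Add(3, -1), 2), Mul(3, -2)), 39) = Mul(Add(Mul(2, 2), -6), 39) = Mul(Add(4, -6), 39) = Mul(-2, 39) = -78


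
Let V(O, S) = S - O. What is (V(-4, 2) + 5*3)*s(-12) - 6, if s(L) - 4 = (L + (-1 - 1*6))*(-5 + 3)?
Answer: 876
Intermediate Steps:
s(L) = 18 - 2*L (s(L) = 4 + (L + (-1 - 1*6))*(-5 + 3) = 4 + (L + (-1 - 6))*(-2) = 4 + (L - 7)*(-2) = 4 + (-7 + L)*(-2) = 4 + (14 - 2*L) = 18 - 2*L)
(V(-4, 2) + 5*3)*s(-12) - 6 = ((2 - 1*(-4)) + 5*3)*(18 - 2*(-12)) - 6 = ((2 + 4) + 15)*(18 + 24) - 6 = (6 + 15)*42 - 6 = 21*42 - 6 = 882 - 6 = 876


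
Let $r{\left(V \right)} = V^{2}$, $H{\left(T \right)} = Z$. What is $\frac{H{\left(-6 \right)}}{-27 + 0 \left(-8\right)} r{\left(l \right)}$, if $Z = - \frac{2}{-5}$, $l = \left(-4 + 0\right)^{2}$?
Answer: $- \frac{512}{135} \approx -3.7926$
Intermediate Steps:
$l = 16$ ($l = \left(-4\right)^{2} = 16$)
$Z = \frac{2}{5}$ ($Z = \left(-2\right) \left(- \frac{1}{5}\right) = \frac{2}{5} \approx 0.4$)
$H{\left(T \right)} = \frac{2}{5}$
$\frac{H{\left(-6 \right)}}{-27 + 0 \left(-8\right)} r{\left(l \right)} = \frac{1}{-27 + 0 \left(-8\right)} \frac{2}{5} \cdot 16^{2} = \frac{1}{-27 + 0} \cdot \frac{2}{5} \cdot 256 = \frac{1}{-27} \cdot \frac{2}{5} \cdot 256 = \left(- \frac{1}{27}\right) \frac{2}{5} \cdot 256 = \left(- \frac{2}{135}\right) 256 = - \frac{512}{135}$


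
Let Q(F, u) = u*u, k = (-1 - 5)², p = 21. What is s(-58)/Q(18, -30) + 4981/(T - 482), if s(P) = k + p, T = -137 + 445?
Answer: -82833/2900 ≈ -28.563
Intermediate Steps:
T = 308
k = 36 (k = (-6)² = 36)
Q(F, u) = u²
s(P) = 57 (s(P) = 36 + 21 = 57)
s(-58)/Q(18, -30) + 4981/(T - 482) = 57/((-30)²) + 4981/(308 - 482) = 57/900 + 4981/(-174) = 57*(1/900) + 4981*(-1/174) = 19/300 - 4981/174 = -82833/2900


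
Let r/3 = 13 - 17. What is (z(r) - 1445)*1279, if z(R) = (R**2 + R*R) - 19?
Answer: -1504104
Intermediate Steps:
r = -12 (r = 3*(13 - 17) = 3*(-4) = -12)
z(R) = -19 + 2*R**2 (z(R) = (R**2 + R**2) - 19 = 2*R**2 - 19 = -19 + 2*R**2)
(z(r) - 1445)*1279 = ((-19 + 2*(-12)**2) - 1445)*1279 = ((-19 + 2*144) - 1445)*1279 = ((-19 + 288) - 1445)*1279 = (269 - 1445)*1279 = -1176*1279 = -1504104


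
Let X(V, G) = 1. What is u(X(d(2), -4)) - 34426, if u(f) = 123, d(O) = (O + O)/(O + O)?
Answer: -34303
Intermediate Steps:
d(O) = 1 (d(O) = (2*O)/((2*O)) = (2*O)*(1/(2*O)) = 1)
u(X(d(2), -4)) - 34426 = 123 - 34426 = -34303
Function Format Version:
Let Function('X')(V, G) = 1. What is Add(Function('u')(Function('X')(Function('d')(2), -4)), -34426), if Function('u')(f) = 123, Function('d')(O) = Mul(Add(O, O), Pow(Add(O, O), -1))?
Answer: -34303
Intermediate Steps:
Function('d')(O) = 1 (Function('d')(O) = Mul(Mul(2, O), Pow(Mul(2, O), -1)) = Mul(Mul(2, O), Mul(Rational(1, 2), Pow(O, -1))) = 1)
Add(Function('u')(Function('X')(Function('d')(2), -4)), -34426) = Add(123, -34426) = -34303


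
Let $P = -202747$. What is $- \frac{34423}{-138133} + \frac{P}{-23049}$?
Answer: $\frac{28799467078}{3183827517} \approx 9.0455$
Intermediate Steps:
$- \frac{34423}{-138133} + \frac{P}{-23049} = - \frac{34423}{-138133} - \frac{202747}{-23049} = \left(-34423\right) \left(- \frac{1}{138133}\right) - - \frac{202747}{23049} = \frac{34423}{138133} + \frac{202747}{23049} = \frac{28799467078}{3183827517}$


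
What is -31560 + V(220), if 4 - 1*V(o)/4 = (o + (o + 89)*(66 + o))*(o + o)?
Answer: -155956984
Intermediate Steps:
V(o) = 16 - 8*o*(o + (66 + o)*(89 + o)) (V(o) = 16 - 4*(o + (o + 89)*(66 + o))*(o + o) = 16 - 4*(o + (89 + o)*(66 + o))*2*o = 16 - 4*(o + (66 + o)*(89 + o))*2*o = 16 - 8*o*(o + (66 + o)*(89 + o)))
-31560 + V(220) = -31560 + (16 - 46992*220 - 1248*220**2 - 8*220**3) = -31560 + (16 - 10338240 - 1248*48400 - 8*10648000) = -31560 + (16 - 10338240 - 60403200 - 85184000) = -31560 - 155925424 = -155956984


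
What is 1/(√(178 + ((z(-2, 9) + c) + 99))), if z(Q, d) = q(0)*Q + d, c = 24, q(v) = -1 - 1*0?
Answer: √78/156 ≈ 0.056614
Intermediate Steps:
q(v) = -1 (q(v) = -1 + 0 = -1)
z(Q, d) = d - Q (z(Q, d) = -Q + d = d - Q)
1/(√(178 + ((z(-2, 9) + c) + 99))) = 1/(√(178 + (((9 - 1*(-2)) + 24) + 99))) = 1/(√(178 + (((9 + 2) + 24) + 99))) = 1/(√(178 + ((11 + 24) + 99))) = 1/(√(178 + (35 + 99))) = 1/(√(178 + 134)) = 1/(√312) = 1/(2*√78) = √78/156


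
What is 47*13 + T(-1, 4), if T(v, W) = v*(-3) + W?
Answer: 618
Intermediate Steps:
T(v, W) = W - 3*v (T(v, W) = -3*v + W = W - 3*v)
47*13 + T(-1, 4) = 47*13 + (4 - 3*(-1)) = 611 + (4 + 3) = 611 + 7 = 618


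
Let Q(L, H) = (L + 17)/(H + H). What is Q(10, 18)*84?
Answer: 63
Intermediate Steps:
Q(L, H) = (17 + L)/(2*H) (Q(L, H) = (17 + L)/((2*H)) = (17 + L)*(1/(2*H)) = (17 + L)/(2*H))
Q(10, 18)*84 = ((½)*(17 + 10)/18)*84 = ((½)*(1/18)*27)*84 = (¾)*84 = 63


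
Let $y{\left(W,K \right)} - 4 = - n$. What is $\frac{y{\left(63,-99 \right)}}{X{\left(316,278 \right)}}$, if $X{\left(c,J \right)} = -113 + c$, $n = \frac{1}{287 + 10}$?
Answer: $\frac{1187}{60291} \approx 0.019688$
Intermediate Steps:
$n = \frac{1}{297} \approx 0.003367$
$y{\left(W,K \right)} = \frac{1187}{297}$ ($y{\left(W,K \right)} = 4 - \frac{1}{297} = \frac{1187}{297}$)
$\frac{y{\left(63,-99 \right)}}{X{\left(316,278 \right)}} = \frac{1187}{297 \left(-113 + 316\right)} = \frac{1187}{297 \cdot 203} = \frac{1187}{297} \cdot \frac{1}{203} = \frac{1187}{60291}$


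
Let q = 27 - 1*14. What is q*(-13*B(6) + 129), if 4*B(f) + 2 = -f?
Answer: 2015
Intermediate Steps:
B(f) = -½ - f/4 (B(f) = -½ + (-f)/4 = -½ - f/4)
q = 13 (q = 27 - 14 = 13)
q*(-13*B(6) + 129) = 13*(-13*(-½ - ¼*6) + 129) = 13*(-13*(-½ - 3/2) + 129) = 13*(-13*(-2) + 129) = 13*(26 + 129) = 13*155 = 2015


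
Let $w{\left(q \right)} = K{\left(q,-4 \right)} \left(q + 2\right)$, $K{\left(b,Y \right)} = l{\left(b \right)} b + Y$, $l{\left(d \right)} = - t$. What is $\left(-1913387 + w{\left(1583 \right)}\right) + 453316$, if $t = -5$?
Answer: $11078864$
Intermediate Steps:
$l{\left(d \right)} = 5$ ($l{\left(d \right)} = \left(-1\right) \left(-5\right) = 5$)
$K{\left(b,Y \right)} = Y + 5 b$ ($K{\left(b,Y \right)} = 5 b + Y = Y + 5 b$)
$w{\left(q \right)} = \left(-4 + 5 q\right) \left(2 + q\right)$ ($w{\left(q \right)} = \left(-4 + 5 q\right) \left(q + 2\right) = \left(-4 + 5 q\right) \left(2 + q\right)$)
$\left(-1913387 + w{\left(1583 \right)}\right) + 453316 = \left(-1913387 + \left(-4 + 5 \cdot 1583\right) \left(2 + 1583\right)\right) + 453316 = \left(-1913387 + \left(-4 + 7915\right) 1585\right) + 453316 = \left(-1913387 + 7911 \cdot 1585\right) + 453316 = \left(-1913387 + 12538935\right) + 453316 = 10625548 + 453316 = 11078864$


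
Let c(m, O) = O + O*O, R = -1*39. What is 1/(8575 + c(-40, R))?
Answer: 1/10057 ≈ 9.9433e-5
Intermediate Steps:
R = -39
c(m, O) = O + O²
1/(8575 + c(-40, R)) = 1/(8575 - 39*(1 - 39)) = 1/(8575 - 39*(-38)) = 1/(8575 + 1482) = 1/10057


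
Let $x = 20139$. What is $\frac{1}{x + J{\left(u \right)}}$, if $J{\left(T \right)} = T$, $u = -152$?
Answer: $\frac{1}{19987} \approx 5.0033 \cdot 10^{-5}$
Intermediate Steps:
$\frac{1}{x + J{\left(u \right)}} = \frac{1}{20139 - 152} = \frac{1}{19987}$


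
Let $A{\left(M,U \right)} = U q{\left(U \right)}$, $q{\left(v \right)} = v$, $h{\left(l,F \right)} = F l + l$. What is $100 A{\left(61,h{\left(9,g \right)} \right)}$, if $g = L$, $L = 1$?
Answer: $32400$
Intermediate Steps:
$g = 1$
$h{\left(l,F \right)} = l + F l$
$A{\left(M,U \right)} = U^{2}$ ($A{\left(M,U \right)} = U U = U^{2}$)
$100 A{\left(61,h{\left(9,g \right)} \right)} = 100 \left(9 \left(1 + 1\right)\right)^{2} = 100 \left(9 \cdot 2\right)^{2} = 100 \cdot 18^{2} = 100 \cdot 324 = 32400$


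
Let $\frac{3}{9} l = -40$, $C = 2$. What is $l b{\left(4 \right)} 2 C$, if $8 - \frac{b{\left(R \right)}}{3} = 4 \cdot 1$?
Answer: $-5760$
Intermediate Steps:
$b{\left(R \right)} = 12$ ($b{\left(R \right)} = 24 - 3 \cdot 4 \cdot 1 = 24 - 12 = 12$)
$l = -120$ ($l = 3 \left(-40\right) = -120$)
$l b{\left(4 \right)} 2 C = \left(-120\right) 12 \cdot 2 \cdot 2 = \left(-1440\right) 4 = -5760$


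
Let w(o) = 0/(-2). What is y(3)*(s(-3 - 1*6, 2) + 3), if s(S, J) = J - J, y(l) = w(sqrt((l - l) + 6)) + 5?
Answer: 15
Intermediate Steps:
w(o) = 0 (w(o) = 0*(-1/2) = 0)
y(l) = 5 (y(l) = 0 + 5 = 5)
s(S, J) = 0
y(3)*(s(-3 - 1*6, 2) + 3) = 5*(0 + 3) = 5*3 = 15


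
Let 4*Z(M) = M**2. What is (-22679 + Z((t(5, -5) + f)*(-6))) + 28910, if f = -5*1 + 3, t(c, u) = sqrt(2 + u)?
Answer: 6240 - 36*I*sqrt(3) ≈ 6240.0 - 62.354*I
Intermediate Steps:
f = -2 (f = -5 + 3 = -2)
Z(M) = M**2/4
(-22679 + Z((t(5, -5) + f)*(-6))) + 28910 = (-22679 + ((sqrt(2 - 5) - 2)*(-6))**2/4) + 28910 = (-22679 + ((sqrt(-3) - 2)*(-6))**2/4) + 28910 = (-22679 + ((I*sqrt(3) - 2)*(-6))**2/4) + 28910 = (-22679 + ((-2 + I*sqrt(3))*(-6))**2/4) + 28910 = (-22679 + (12 - 6*I*sqrt(3))**2/4) + 28910 = 6231 + (12 - 6*I*sqrt(3))**2/4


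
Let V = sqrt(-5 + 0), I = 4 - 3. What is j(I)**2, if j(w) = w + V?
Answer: (1 + I*sqrt(5))**2 ≈ -4.0 + 4.4721*I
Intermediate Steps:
I = 1
V = I*sqrt(5) (V = sqrt(-5) = I*sqrt(5) ≈ 2.2361*I)
j(w) = w + I*sqrt(5)
j(I)**2 = (1 + I*sqrt(5))**2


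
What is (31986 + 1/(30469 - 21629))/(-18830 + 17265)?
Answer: -282756241/13834600 ≈ -20.438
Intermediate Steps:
(31986 + 1/(30469 - 21629))/(-18830 + 17265) = (31986 + 1/8840)/(-1565) = (31986 + 1/8840)*(-1/1565) = (282756241/8840)*(-1/1565) = -282756241/13834600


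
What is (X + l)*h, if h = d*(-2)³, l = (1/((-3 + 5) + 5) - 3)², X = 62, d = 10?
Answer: -275040/49 ≈ -5613.1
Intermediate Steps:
l = 400/49 (l = (1/(2 + 5) - 3)² = (1/7 - 3)² = (⅐ - 3)² = (-20/7)² = 400/49 ≈ 8.1633)
h = -80 (h = 10*(-2)³ = 10*(-8) = -80)
(X + l)*h = (62 + 400/49)*(-80) = (3438/49)*(-80) = -275040/49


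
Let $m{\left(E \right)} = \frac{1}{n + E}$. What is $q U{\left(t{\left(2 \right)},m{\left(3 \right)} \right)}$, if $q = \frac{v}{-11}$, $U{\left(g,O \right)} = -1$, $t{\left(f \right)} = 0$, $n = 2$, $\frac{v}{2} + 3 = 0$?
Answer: $- \frac{6}{11} \approx -0.54545$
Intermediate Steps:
$v = -6$ ($v = -6 + 2 \cdot 0 = -6 + 0 = -6$)
$m{\left(E \right)} = \frac{1}{2 + E}$
$q = \frac{6}{11}$ ($q = - \frac{6}{-11} = \left(-6\right) \left(- \frac{1}{11}\right) = \frac{6}{11} \approx 0.54545$)
$q U{\left(t{\left(2 \right)},m{\left(3 \right)} \right)} = \frac{6}{11} \left(-1\right) = - \frac{6}{11}$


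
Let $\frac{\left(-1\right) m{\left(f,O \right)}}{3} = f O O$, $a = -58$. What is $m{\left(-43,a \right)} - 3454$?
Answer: $430502$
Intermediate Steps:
$m{\left(f,O \right)} = - 3 f O^{2}$ ($m{\left(f,O \right)} = - 3 f O O = - 3 O f O = - 3 f O^{2}$)
$m{\left(-43,a \right)} - 3454 = \left(-3\right) \left(-43\right) \left(-58\right)^{2} - 3454 = \left(-3\right) \left(-43\right) 3364 - 3454 = 433956 - 3454 = 430502$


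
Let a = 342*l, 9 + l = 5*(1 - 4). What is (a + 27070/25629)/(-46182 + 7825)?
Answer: 210335762/983051553 ≈ 0.21396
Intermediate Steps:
l = -24 (l = -9 + 5*(1 - 4) = -9 + 5*(-3) = -9 - 15 = -24)
a = -8208 (a = 342*(-24) = -8208)
(a + 27070/25629)/(-46182 + 7825) = (-8208 + 27070/25629)/(-46182 + 7825) = (-8208 + 27070*(1/25629))/(-38357) = (-8208 + 27070/25629)*(-1/38357) = -210335762/25629*(-1/38357) = 210335762/983051553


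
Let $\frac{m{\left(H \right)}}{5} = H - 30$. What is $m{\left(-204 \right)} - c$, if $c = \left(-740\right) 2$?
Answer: $310$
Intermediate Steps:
$m{\left(H \right)} = -150 + 5 H$ ($m{\left(H \right)} = 5 \left(H - 30\right) = 5 \left(-30 + H\right) = -150 + 5 H$)
$c = -1480$
$m{\left(-204 \right)} - c = \left(-150 + 5 \left(-204\right)\right) - -1480 = \left(-150 - 1020\right) + 1480 = -1170 + 1480 = 310$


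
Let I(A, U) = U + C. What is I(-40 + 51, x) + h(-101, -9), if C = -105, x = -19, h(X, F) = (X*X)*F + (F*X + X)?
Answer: -91125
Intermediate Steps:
h(X, F) = X + F*X + F*X**2 (h(X, F) = X**2*F + (X + F*X) = F*X**2 + (X + F*X) = X + F*X + F*X**2)
I(A, U) = -105 + U (I(A, U) = U - 105 = -105 + U)
I(-40 + 51, x) + h(-101, -9) = (-105 - 19) - 101*(1 - 9 - 9*(-101)) = -124 - 101*(1 - 9 + 909) = -124 - 101*901 = -124 - 91001 = -91125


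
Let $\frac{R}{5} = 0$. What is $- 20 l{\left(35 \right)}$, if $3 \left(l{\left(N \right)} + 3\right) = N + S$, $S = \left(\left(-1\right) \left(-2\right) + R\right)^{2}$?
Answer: $-200$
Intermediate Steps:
$R = 0$ ($R = 5 \cdot 0 = 0$)
$S = 4$ ($S = \left(\left(-1\right) \left(-2\right) + 0\right)^{2} = \left(2 + 0\right)^{2} = 2^{2} = 4$)
$l{\left(N \right)} = - \frac{5}{3} + \frac{N}{3}$ ($l{\left(N \right)} = -3 + \frac{N + 4}{3} = -3 + \frac{4 + N}{3} = -3 + \left(\frac{4}{3} + \frac{N}{3}\right) = - \frac{5}{3} + \frac{N}{3}$)
$- 20 l{\left(35 \right)} = - 20 \left(- \frac{5}{3} + \frac{1}{3} \cdot 35\right) = - 20 \left(- \frac{5}{3} + \frac{35}{3}\right) = \left(-20\right) 10 = -200$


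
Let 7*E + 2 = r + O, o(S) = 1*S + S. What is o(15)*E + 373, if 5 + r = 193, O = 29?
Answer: 9061/7 ≈ 1294.4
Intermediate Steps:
r = 188 (r = -5 + 193 = 188)
o(S) = 2*S (o(S) = S + S = 2*S)
E = 215/7 (E = -2/7 + (188 + 29)/7 = -2/7 + (1/7)*217 = -2/7 + 31 = 215/7 ≈ 30.714)
o(15)*E + 373 = (2*15)*(215/7) + 373 = 30*(215/7) + 373 = 6450/7 + 373 = 9061/7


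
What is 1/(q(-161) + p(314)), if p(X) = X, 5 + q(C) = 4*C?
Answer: -1/335 ≈ -0.0029851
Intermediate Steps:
q(C) = -5 + 4*C
1/(q(-161) + p(314)) = 1/((-5 + 4*(-161)) + 314) = 1/((-5 - 644) + 314) = 1/(-649 + 314) = 1/(-335) = -1/335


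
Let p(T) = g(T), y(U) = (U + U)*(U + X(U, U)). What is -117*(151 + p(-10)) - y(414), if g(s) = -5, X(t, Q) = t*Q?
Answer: -142275762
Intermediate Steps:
X(t, Q) = Q*t
y(U) = 2*U*(U + U²) (y(U) = (U + U)*(U + U*U) = (2*U)*(U + U²) = 2*U*(U + U²))
p(T) = -5
-117*(151 + p(-10)) - y(414) = -117*(151 - 5) - 2*414²*(1 + 414) = -117*146 - 2*171396*415 = -17082 - 1*142258680 = -17082 - 142258680 = -142275762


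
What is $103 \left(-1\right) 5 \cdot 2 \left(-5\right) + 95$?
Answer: $5245$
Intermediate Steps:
$103 \left(-1\right) 5 \cdot 2 \left(-5\right) + 95 = 103 \left(\left(-5\right) \left(-10\right)\right) + 95 = 103 \cdot 50 + 95 = 5150 + 95 = 5245$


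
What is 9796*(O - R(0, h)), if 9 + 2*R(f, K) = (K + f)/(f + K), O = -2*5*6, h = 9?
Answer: -548576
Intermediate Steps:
O = -60 (O = -10*6 = -60)
R(f, K) = -4 (R(f, K) = -9/2 + ((K + f)/(f + K))/2 = -9/2 + ((K + f)/(K + f))/2 = -9/2 + (1/2)*1 = -9/2 + 1/2 = -4)
9796*(O - R(0, h)) = 9796*(-60 - 1*(-4)) = 9796*(-60 + 4) = 9796*(-56) = -548576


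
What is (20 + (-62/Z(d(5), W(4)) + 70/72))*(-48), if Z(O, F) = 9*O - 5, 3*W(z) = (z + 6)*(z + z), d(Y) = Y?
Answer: -13984/15 ≈ -932.27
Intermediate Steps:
W(z) = 2*z*(6 + z)/3 (W(z) = ((z + 6)*(z + z))/3 = ((6 + z)*(2*z))/3 = (2*z*(6 + z))/3 = 2*z*(6 + z)/3)
Z(O, F) = -5 + 9*O
(20 + (-62/Z(d(5), W(4)) + 70/72))*(-48) = (20 + (-62/(-5 + 9*5) + 70/72))*(-48) = (20 + (-62/(-5 + 45) + 70*(1/72)))*(-48) = (20 + (-62/40 + 35/36))*(-48) = (20 + (-62*1/40 + 35/36))*(-48) = (20 + (-31/20 + 35/36))*(-48) = (20 - 26/45)*(-48) = (874/45)*(-48) = -13984/15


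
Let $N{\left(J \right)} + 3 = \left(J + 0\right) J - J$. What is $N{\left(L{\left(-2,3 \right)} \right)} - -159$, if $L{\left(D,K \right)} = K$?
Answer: $162$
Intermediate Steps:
$N{\left(J \right)} = -3 + J^{2} - J$ ($N{\left(J \right)} = -3 + \left(\left(J + 0\right) J - J\right) = -3 - \left(J - J J\right) = -3 + \left(J^{2} - J\right) = -3 + J^{2} - J$)
$N{\left(L{\left(-2,3 \right)} \right)} - -159 = \left(-3 + 3^{2} - 3\right) - -159 = \left(-3 + 9 - 3\right) + 159 = 3 + 159 = 162$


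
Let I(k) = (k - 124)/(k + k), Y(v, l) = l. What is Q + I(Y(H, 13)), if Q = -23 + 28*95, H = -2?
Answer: 68451/26 ≈ 2632.7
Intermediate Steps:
I(k) = (-124 + k)/(2*k) (I(k) = (-124 + k)/((2*k)) = (-124 + k)*(1/(2*k)) = (-124 + k)/(2*k))
Q = 2637 (Q = -23 + 2660 = 2637)
Q + I(Y(H, 13)) = 2637 + (½)*(-124 + 13)/13 = 2637 + (½)*(1/13)*(-111) = 2637 - 111/26 = 68451/26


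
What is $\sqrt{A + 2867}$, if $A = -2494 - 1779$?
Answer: $i \sqrt{1406} \approx 37.497 i$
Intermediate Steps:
$A = -4273$
$\sqrt{A + 2867} = \sqrt{-4273 + 2867} = \sqrt{-1406} = i \sqrt{1406}$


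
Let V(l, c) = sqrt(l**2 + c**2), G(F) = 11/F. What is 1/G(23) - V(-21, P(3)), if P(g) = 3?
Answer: 23/11 - 15*sqrt(2) ≈ -19.122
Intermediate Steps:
V(l, c) = sqrt(c**2 + l**2)
1/G(23) - V(-21, P(3)) = 1/(11/23) - sqrt(3**2 + (-21)**2) = 1/(11*(1/23)) - sqrt(9 + 441) = 1/(11/23) - sqrt(450) = 23/11 - 15*sqrt(2)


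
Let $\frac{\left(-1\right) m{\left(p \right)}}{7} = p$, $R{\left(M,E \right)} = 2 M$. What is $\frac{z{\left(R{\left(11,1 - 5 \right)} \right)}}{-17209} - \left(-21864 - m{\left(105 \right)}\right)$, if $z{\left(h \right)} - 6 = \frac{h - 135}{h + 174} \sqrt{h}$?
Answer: $\frac{363608955}{17209} + \frac{113 \sqrt{22}}{3372964} \approx 21129.0$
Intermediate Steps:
$m{\left(p \right)} = - 7 p$
$z{\left(h \right)} = 6 + \frac{\sqrt{h} \left(-135 + h\right)}{174 + h}$ ($z{\left(h \right)} = 6 + \frac{h - 135}{h + 174} \sqrt{h} = 6 + \frac{-135 + h}{174 + h} \sqrt{h} = 6 + \frac{\sqrt{h} \left(-135 + h\right)}{174 + h}$)
$\frac{z{\left(R{\left(11,1 - 5 \right)} \right)}}{-17209} - \left(-21864 - m{\left(105 \right)}\right) = \frac{\frac{1}{174 + 2 \cdot 11} \left(1044 + \left(2 \cdot 11\right)^{\frac{3}{2}} - 135 \sqrt{2 \cdot 11} + 6 \cdot 2 \cdot 11\right)}{-17209} - \left(-21864 - \left(-7\right) 105\right) = \frac{1044 + 22^{\frac{3}{2}} - 135 \sqrt{22} + 6 \cdot 22}{174 + 22} \left(- \frac{1}{17209}\right) - \left(-21864 - -735\right) = \frac{1044 + 22 \sqrt{22} - 135 \sqrt{22} + 132}{196} \left(- \frac{1}{17209}\right) - \left(-21864 + 735\right) = \frac{1176 - 113 \sqrt{22}}{196} \left(- \frac{1}{17209}\right) - -21129 = \left(6 - \frac{113 \sqrt{22}}{196}\right) \left(- \frac{1}{17209}\right) + 21129 = \left(- \frac{6}{17209} + \frac{113 \sqrt{22}}{3372964}\right) + 21129 = \frac{363608955}{17209} + \frac{113 \sqrt{22}}{3372964}$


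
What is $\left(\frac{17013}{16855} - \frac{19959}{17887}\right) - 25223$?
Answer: $- \frac{7604397963269}{301485385} \approx -25223.0$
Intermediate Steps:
$\left(\frac{17013}{16855} - \frac{19959}{17887}\right) - 25223 = - \frac{32097414}{301485385} - 25223 = - \frac{7604397963269}{301485385}$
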